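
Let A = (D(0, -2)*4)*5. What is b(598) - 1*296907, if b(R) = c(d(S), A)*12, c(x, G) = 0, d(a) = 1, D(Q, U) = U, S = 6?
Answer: -296907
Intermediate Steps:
A = -40 (A = -2*4*5 = -8*5 = -40)
b(R) = 0 (b(R) = 0*12 = 0)
b(598) - 1*296907 = 0 - 1*296907 = 0 - 296907 = -296907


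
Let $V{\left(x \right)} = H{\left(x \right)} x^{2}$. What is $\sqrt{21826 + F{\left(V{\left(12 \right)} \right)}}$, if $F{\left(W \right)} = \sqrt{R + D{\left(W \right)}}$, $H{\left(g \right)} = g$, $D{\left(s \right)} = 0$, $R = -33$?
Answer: $\sqrt{21826 + i \sqrt{33}} \approx 147.74 + 0.019 i$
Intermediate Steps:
$V{\left(x \right)} = x^{3}$ ($V{\left(x \right)} = x x^{2} = x^{3}$)
$F{\left(W \right)} = i \sqrt{33}$ ($F{\left(W \right)} = \sqrt{-33 + 0} = \sqrt{-33} = i \sqrt{33}$)
$\sqrt{21826 + F{\left(V{\left(12 \right)} \right)}} = \sqrt{21826 + i \sqrt{33}}$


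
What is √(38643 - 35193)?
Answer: 5*√138 ≈ 58.737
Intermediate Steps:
√(38643 - 35193) = √3450 = 5*√138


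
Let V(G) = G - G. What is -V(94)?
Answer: 0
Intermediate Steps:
V(G) = 0
-V(94) = -1*0 = 0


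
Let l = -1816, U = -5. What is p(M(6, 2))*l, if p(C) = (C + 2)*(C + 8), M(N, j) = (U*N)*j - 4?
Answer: -6305152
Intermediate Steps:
M(N, j) = -4 - 5*N*j (M(N, j) = (-5*N)*j - 4 = -5*N*j - 4 = -4 - 5*N*j)
p(C) = (2 + C)*(8 + C)
p(M(6, 2))*l = (16 + (-4 - 5*6*2)**2 + 10*(-4 - 5*6*2))*(-1816) = (16 + (-4 - 60)**2 + 10*(-4 - 60))*(-1816) = (16 + (-64)**2 + 10*(-64))*(-1816) = (16 + 4096 - 640)*(-1816) = 3472*(-1816) = -6305152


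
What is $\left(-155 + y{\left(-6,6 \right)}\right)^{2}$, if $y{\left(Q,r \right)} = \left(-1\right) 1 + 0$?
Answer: $24336$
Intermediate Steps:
$y{\left(Q,r \right)} = -1$ ($y{\left(Q,r \right)} = -1 + 0 = -1$)
$\left(-155 + y{\left(-6,6 \right)}\right)^{2} = \left(-155 - 1\right)^{2} = \left(-156\right)^{2} = 24336$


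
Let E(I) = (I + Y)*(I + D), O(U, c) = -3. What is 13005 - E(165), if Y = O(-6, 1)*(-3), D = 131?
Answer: -38499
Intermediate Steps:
Y = 9 (Y = -3*(-3) = 9)
E(I) = (9 + I)*(131 + I) (E(I) = (I + 9)*(I + 131) = (9 + I)*(131 + I))
13005 - E(165) = 13005 - (1179 + 165² + 140*165) = 13005 - (1179 + 27225 + 23100) = 13005 - 1*51504 = 13005 - 51504 = -38499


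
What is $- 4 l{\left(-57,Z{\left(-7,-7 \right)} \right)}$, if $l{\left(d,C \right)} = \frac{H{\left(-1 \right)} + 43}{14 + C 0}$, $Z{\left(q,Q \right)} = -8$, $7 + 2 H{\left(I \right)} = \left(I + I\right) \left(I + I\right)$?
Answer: $- \frac{83}{7} \approx -11.857$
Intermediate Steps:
$H{\left(I \right)} = - \frac{7}{2} + 2 I^{2}$ ($H{\left(I \right)} = - \frac{7}{2} + \frac{\left(I + I\right) \left(I + I\right)}{2} = - \frac{7}{2} + \frac{2 I 2 I}{2} = - \frac{7}{2} + \frac{4 I^{2}}{2} = - \frac{7}{2} + 2 I^{2}$)
$l{\left(d,C \right)} = \frac{83}{28}$ ($l{\left(d,C \right)} = \frac{\left(- \frac{7}{2} + 2 \left(-1\right)^{2}\right) + 43}{14 + C 0} = \frac{\left(- \frac{7}{2} + 2 \cdot 1\right) + 43}{14 + 0} = \frac{\left(- \frac{7}{2} + 2\right) + 43}{14} = \left(- \frac{3}{2} + 43\right) \frac{1}{14} = \frac{83}{2} \cdot \frac{1}{14} = \frac{83}{28}$)
$- 4 l{\left(-57,Z{\left(-7,-7 \right)} \right)} = \left(-4\right) \frac{83}{28} = - \frac{83}{7}$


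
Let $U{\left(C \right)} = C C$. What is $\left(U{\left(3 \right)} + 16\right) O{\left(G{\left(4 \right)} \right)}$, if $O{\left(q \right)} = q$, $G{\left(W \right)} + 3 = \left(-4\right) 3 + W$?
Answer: $-275$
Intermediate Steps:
$U{\left(C \right)} = C^{2}$
$G{\left(W \right)} = -15 + W$ ($G{\left(W \right)} = -3 + \left(\left(-4\right) 3 + W\right) = -3 + \left(-12 + W\right) = -15 + W$)
$\left(U{\left(3 \right)} + 16\right) O{\left(G{\left(4 \right)} \right)} = \left(3^{2} + 16\right) \left(-15 + 4\right) = \left(9 + 16\right) \left(-11\right) = 25 \left(-11\right) = -275$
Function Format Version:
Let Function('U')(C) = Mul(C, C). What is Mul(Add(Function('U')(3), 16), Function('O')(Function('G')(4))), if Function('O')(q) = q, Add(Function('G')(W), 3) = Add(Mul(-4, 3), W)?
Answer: -275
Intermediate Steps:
Function('U')(C) = Pow(C, 2)
Function('G')(W) = Add(-15, W) (Function('G')(W) = Add(-3, Add(Mul(-4, 3), W)) = Add(-3, Add(-12, W)) = Add(-15, W))
Mul(Add(Function('U')(3), 16), Function('O')(Function('G')(4))) = Mul(Add(Pow(3, 2), 16), Add(-15, 4)) = Mul(Add(9, 16), -11) = Mul(25, -11) = -275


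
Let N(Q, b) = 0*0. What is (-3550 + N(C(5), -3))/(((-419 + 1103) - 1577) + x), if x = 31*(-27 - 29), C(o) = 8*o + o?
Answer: 3550/2629 ≈ 1.3503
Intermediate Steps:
C(o) = 9*o
N(Q, b) = 0
x = -1736 (x = 31*(-56) = -1736)
(-3550 + N(C(5), -3))/(((-419 + 1103) - 1577) + x) = (-3550 + 0)/(((-419 + 1103) - 1577) - 1736) = -3550/((684 - 1577) - 1736) = -3550/(-893 - 1736) = -3550/(-2629) = -3550*(-1/2629) = 3550/2629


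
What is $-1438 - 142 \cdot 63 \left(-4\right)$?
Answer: $34346$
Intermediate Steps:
$-1438 - 142 \cdot 63 \left(-4\right) = -1438 - -35784 = -1438 + 35784 = 34346$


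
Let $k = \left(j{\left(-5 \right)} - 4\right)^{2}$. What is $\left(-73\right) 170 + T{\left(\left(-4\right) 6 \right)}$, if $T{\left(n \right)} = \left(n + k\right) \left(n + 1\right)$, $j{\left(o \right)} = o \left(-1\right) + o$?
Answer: $-12226$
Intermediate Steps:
$j{\left(o \right)} = 0$ ($j{\left(o \right)} = - o + o = 0$)
$k = 16$ ($k = \left(0 - 4\right)^{2} = \left(-4\right)^{2} = 16$)
$T{\left(n \right)} = \left(1 + n\right) \left(16 + n\right)$ ($T{\left(n \right)} = \left(n + 16\right) \left(n + 1\right) = \left(16 + n\right) \left(1 + n\right) = \left(1 + n\right) \left(16 + n\right)$)
$\left(-73\right) 170 + T{\left(\left(-4\right) 6 \right)} = \left(-73\right) 170 + \left(16 + \left(\left(-4\right) 6\right)^{2} + 17 \left(\left(-4\right) 6\right)\right) = -12410 + \left(16 + \left(-24\right)^{2} + 17 \left(-24\right)\right) = -12410 + \left(16 + 576 - 408\right) = -12410 + 184 = -12226$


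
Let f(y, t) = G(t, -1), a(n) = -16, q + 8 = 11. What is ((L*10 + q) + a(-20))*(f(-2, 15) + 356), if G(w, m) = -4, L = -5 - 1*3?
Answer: -32736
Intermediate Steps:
q = 3 (q = -8 + 11 = 3)
L = -8 (L = -5 - 3 = -8)
f(y, t) = -4
((L*10 + q) + a(-20))*(f(-2, 15) + 356) = ((-8*10 + 3) - 16)*(-4 + 356) = ((-80 + 3) - 16)*352 = (-77 - 16)*352 = -93*352 = -32736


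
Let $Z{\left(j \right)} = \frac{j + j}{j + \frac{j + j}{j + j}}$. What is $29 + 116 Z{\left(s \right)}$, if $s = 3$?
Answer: $203$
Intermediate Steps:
$Z{\left(j \right)} = \frac{2 j}{1 + j}$ ($Z{\left(j \right)} = \frac{2 j}{j + \frac{2 j}{2 j}} = \frac{2 j}{j + 2 j \frac{1}{2 j}} = \frac{2 j}{j + 1} = \frac{2 j}{1 + j}$)
$29 + 116 Z{\left(s \right)} = 29 + 116 \cdot 2 \cdot 3 \frac{1}{1 + 3} = 29 + 116 \cdot 2 \cdot 3 \cdot \frac{1}{4} = 29 + 116 \cdot \frac{3}{2} = 29 + 174 = 203$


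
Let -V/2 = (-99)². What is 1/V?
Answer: -1/19602 ≈ -5.1015e-5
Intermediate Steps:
V = -19602 (V = -2*(-99)² = -2*9801 = -19602)
1/V = 1/(-19602) = -1/19602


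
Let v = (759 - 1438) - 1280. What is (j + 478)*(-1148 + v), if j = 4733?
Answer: -16190577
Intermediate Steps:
v = -1959 (v = -679 - 1280 = -1959)
(j + 478)*(-1148 + v) = (4733 + 478)*(-1148 - 1959) = 5211*(-3107) = -16190577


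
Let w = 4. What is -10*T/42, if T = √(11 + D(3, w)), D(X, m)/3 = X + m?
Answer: -20*√2/21 ≈ -1.3469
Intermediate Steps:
D(X, m) = 3*X + 3*m (D(X, m) = 3*(X + m) = 3*X + 3*m)
T = 4*√2 (T = √(11 + (3*3 + 3*4)) = √(11 + (9 + 12)) = √(11 + 21) = √32 = 4*√2 ≈ 5.6569)
-10*T/42 = -40*√2/42 = -40*√2*(1/42) = -20*√2/21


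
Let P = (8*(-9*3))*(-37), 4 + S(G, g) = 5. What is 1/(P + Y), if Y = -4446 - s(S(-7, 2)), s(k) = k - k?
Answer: 1/3546 ≈ 0.00028201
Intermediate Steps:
S(G, g) = 1 (S(G, g) = -4 + 5 = 1)
P = 7992 (P = (8*(-27))*(-37) = -216*(-37) = 7992)
s(k) = 0
Y = -4446 (Y = -4446 - 1*0 = -4446 + 0 = -4446)
1/(P + Y) = 1/(7992 - 4446) = 1/3546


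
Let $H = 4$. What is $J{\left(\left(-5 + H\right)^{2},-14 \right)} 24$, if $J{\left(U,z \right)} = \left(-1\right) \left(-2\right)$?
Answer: $48$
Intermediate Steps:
$J{\left(U,z \right)} = 2$
$J{\left(\left(-5 + H\right)^{2},-14 \right)} 24 = 2 \cdot 24 = 48$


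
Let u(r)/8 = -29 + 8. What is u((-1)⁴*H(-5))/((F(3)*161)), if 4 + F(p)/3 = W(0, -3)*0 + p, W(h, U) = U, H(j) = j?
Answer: 8/23 ≈ 0.34783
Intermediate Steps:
u(r) = -168 (u(r) = 8*(-29 + 8) = 8*(-21) = -168)
F(p) = -12 + 3*p (F(p) = -12 + 3*(-3*0 + p) = -12 + 3*(0 + p) = -12 + 3*p)
u((-1)⁴*H(-5))/((F(3)*161)) = -168*1/(161*(-12 + 3*3)) = -168*1/(161*(-12 + 9)) = -168/((-3*161)) = -168/(-483) = -168*(-1/483) = 8/23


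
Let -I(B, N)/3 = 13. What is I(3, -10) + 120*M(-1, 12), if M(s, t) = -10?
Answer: -1239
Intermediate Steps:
I(B, N) = -39 (I(B, N) = -3*13 = -39)
I(3, -10) + 120*M(-1, 12) = -39 + 120*(-10) = -39 - 1200 = -1239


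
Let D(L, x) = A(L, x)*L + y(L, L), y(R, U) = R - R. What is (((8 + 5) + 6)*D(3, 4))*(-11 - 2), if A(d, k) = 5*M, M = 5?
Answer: -18525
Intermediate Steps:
y(R, U) = 0
A(d, k) = 25 (A(d, k) = 5*5 = 25)
D(L, x) = 25*L (D(L, x) = 25*L + 0 = 25*L)
(((8 + 5) + 6)*D(3, 4))*(-11 - 2) = (((8 + 5) + 6)*(25*3))*(-11 - 2) = ((13 + 6)*75)*(-13) = (19*75)*(-13) = 1425*(-13) = -18525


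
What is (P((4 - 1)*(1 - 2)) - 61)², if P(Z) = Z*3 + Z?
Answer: 5329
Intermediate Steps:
P(Z) = 4*Z (P(Z) = 3*Z + Z = 4*Z)
(P((4 - 1)*(1 - 2)) - 61)² = (4*((4 - 1)*(1 - 2)) - 61)² = (4*(3*(-1)) - 61)² = (4*(-3) - 61)² = (-12 - 61)² = (-73)² = 5329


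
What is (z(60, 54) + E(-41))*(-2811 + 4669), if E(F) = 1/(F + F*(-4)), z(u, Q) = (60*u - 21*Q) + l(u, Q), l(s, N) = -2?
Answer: 563109634/123 ≈ 4.5781e+6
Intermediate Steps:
z(u, Q) = -2 - 21*Q + 60*u (z(u, Q) = (60*u - 21*Q) - 2 = (-21*Q + 60*u) - 2 = -2 - 21*Q + 60*u)
E(F) = -1/(3*F) (E(F) = 1/(F - 4*F) = 1/(-3*F) = -1/(3*F))
(z(60, 54) + E(-41))*(-2811 + 4669) = ((-2 - 21*54 + 60*60) - 1/3/(-41))*(-2811 + 4669) = ((-2 - 1134 + 3600) - 1/3*(-1/41))*1858 = (2464 + 1/123)*1858 = (303073/123)*1858 = 563109634/123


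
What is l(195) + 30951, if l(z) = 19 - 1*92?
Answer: 30878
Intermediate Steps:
l(z) = -73 (l(z) = 19 - 92 = -73)
l(195) + 30951 = -73 + 30951 = 30878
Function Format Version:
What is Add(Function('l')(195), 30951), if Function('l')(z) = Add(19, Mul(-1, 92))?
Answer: 30878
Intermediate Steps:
Function('l')(z) = -73 (Function('l')(z) = Add(19, -92) = -73)
Add(Function('l')(195), 30951) = Add(-73, 30951) = 30878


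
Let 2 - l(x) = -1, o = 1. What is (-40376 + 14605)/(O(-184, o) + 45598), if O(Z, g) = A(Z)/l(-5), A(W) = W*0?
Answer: -25771/45598 ≈ -0.56518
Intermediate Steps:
l(x) = 3 (l(x) = 2 - 1*(-1) = 2 + 1 = 3)
A(W) = 0
O(Z, g) = 0 (O(Z, g) = 0/3 = 0*(⅓) = 0)
(-40376 + 14605)/(O(-184, o) + 45598) = (-40376 + 14605)/(0 + 45598) = -25771/45598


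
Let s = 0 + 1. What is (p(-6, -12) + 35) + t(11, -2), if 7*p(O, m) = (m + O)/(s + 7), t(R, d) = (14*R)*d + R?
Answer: -7345/28 ≈ -262.32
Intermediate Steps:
s = 1
t(R, d) = R + 14*R*d (t(R, d) = 14*R*d + R = R + 14*R*d)
p(O, m) = O/56 + m/56 (p(O, m) = ((m + O)/(1 + 7))/7 = ((O + m)/8)/7 = ((O + m)*(⅛))/7 = (O/8 + m/8)/7 = O/56 + m/56)
(p(-6, -12) + 35) + t(11, -2) = (((1/56)*(-6) + (1/56)*(-12)) + 35) + 11*(1 + 14*(-2)) = ((-3/28 - 3/14) + 35) + 11*(1 - 28) = (-9/28 + 35) + 11*(-27) = 971/28 - 297 = -7345/28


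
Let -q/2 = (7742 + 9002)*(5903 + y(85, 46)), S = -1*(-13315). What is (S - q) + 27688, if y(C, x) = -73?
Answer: 195276043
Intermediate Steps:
S = 13315
q = -195235040 (q = -2*(7742 + 9002)*(5903 - 73) = -33488*5830 = -2*97617520 = -195235040)
(S - q) + 27688 = (13315 - 1*(-195235040)) + 27688 = (13315 + 195235040) + 27688 = 195248355 + 27688 = 195276043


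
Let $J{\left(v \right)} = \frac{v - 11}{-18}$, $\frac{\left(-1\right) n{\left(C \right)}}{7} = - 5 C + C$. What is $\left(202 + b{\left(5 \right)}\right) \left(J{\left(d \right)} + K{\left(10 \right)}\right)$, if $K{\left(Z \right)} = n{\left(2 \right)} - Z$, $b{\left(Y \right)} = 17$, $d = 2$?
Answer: $\frac{20367}{2} \approx 10184.0$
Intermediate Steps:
$n{\left(C \right)} = 28 C$ ($n{\left(C \right)} = - 7 \left(- 5 C + C\right) = - 7 \left(- 4 C\right) = 28 C$)
$K{\left(Z \right)} = 56 - Z$ ($K{\left(Z \right)} = 28 \cdot 2 - Z = 56 - Z$)
$J{\left(v \right)} = \frac{11}{18} - \frac{v}{18}$ ($J{\left(v \right)} = \left(-11 + v\right) \left(- \frac{1}{18}\right) = \frac{11}{18} - \frac{v}{18}$)
$\left(202 + b{\left(5 \right)}\right) \left(J{\left(d \right)} + K{\left(10 \right)}\right) = \left(202 + 17\right) \left(\left(\frac{11}{18} - \frac{1}{9}\right) + \left(56 - 10\right)\right) = 219 \left(\left(\frac{11}{18} - \frac{1}{9}\right) + \left(56 - 10\right)\right) = 219 \left(\frac{1}{2} + 46\right) = 219 \cdot \frac{93}{2} = \frac{20367}{2}$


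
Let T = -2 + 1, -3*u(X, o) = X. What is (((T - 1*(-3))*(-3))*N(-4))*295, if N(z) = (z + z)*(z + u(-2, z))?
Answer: -47200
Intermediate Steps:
u(X, o) = -X/3
T = -1
N(z) = 2*z*(⅔ + z) (N(z) = (z + z)*(z - ⅓*(-2)) = (2*z)*(z + ⅔) = (2*z)*(⅔ + z) = 2*z*(⅔ + z))
(((T - 1*(-3))*(-3))*N(-4))*295 = (((-1 - 1*(-3))*(-3))*((⅔)*(-4)*(2 + 3*(-4))))*295 = (((-1 + 3)*(-3))*((⅔)*(-4)*(2 - 12)))*295 = ((2*(-3))*((⅔)*(-4)*(-10)))*295 = -6*80/3*295 = -160*295 = -47200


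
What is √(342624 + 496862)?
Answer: √839486 ≈ 916.23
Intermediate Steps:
√(342624 + 496862) = √839486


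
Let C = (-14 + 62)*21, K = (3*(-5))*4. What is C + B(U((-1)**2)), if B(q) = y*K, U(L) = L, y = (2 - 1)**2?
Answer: 948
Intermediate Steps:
y = 1 (y = 1**2 = 1)
K = -60 (K = -15*4 = -60)
C = 1008 (C = 48*21 = 1008)
B(q) = -60 (B(q) = 1*(-60) = -60)
C + B(U((-1)**2)) = 1008 - 60 = 948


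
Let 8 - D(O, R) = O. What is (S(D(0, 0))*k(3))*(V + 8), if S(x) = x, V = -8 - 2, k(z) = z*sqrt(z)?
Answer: -48*sqrt(3) ≈ -83.138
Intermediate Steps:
D(O, R) = 8 - O
k(z) = z**(3/2)
V = -10
(S(D(0, 0))*k(3))*(V + 8) = ((8 - 1*0)*3**(3/2))*(-10 + 8) = ((8 + 0)*(3*sqrt(3)))*(-2) = (8*(3*sqrt(3)))*(-2) = (24*sqrt(3))*(-2) = -48*sqrt(3)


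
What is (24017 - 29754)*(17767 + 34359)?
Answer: -299046862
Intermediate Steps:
(24017 - 29754)*(17767 + 34359) = -5737*52126 = -299046862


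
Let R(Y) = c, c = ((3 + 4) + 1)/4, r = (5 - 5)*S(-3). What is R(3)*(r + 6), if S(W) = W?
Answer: 12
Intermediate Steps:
r = 0 (r = (5 - 5)*(-3) = 0*(-3) = 0)
c = 2 (c = (7 + 1)*(1/4) = 8*(1/4) = 2)
R(Y) = 2
R(3)*(r + 6) = 2*(0 + 6) = 2*6 = 12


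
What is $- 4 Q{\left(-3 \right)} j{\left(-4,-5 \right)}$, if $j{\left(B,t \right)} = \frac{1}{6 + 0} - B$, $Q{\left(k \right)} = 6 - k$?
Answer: $-150$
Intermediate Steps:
$j{\left(B,t \right)} = \frac{1}{6} - B$
$- 4 Q{\left(-3 \right)} j{\left(-4,-5 \right)} = - 4 \left(6 - -3\right) \left(\frac{1}{6} - -4\right) = - 4 \left(6 + 3\right) \left(\frac{1}{6} + 4\right) = \left(-4\right) 9 \cdot \frac{25}{6} = \left(-36\right) \frac{25}{6} = -150$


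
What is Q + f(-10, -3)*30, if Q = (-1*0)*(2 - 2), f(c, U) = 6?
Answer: 180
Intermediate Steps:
Q = 0 (Q = 0*0 = 0)
Q + f(-10, -3)*30 = 0 + 6*30 = 0 + 180 = 180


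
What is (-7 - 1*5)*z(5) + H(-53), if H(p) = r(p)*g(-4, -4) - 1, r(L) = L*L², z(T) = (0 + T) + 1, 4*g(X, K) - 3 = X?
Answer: 148585/4 ≈ 37146.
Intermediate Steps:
g(X, K) = ¾ + X/4
z(T) = 1 + T (z(T) = T + 1 = 1 + T)
r(L) = L³
H(p) = -1 - p³/4 (H(p) = p³*(¾ + (¼)*(-4)) - 1 = p³*(¾ - 1) - 1 = p³*(-¼) - 1 = -p³/4 - 1 = -1 - p³/4)
(-7 - 1*5)*z(5) + H(-53) = (-7 - 1*5)*(1 + 5) + (-1 - ¼*(-53)³) = (-7 - 5)*6 + (-1 - ¼*(-148877)) = -12*6 + (-1 + 148877/4) = -72 + 148873/4 = 148585/4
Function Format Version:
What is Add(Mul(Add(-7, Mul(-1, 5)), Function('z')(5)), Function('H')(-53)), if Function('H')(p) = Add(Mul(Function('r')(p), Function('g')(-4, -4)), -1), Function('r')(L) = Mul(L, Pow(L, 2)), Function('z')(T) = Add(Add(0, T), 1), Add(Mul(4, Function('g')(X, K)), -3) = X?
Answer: Rational(148585, 4) ≈ 37146.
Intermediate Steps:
Function('g')(X, K) = Add(Rational(3, 4), Mul(Rational(1, 4), X))
Function('z')(T) = Add(1, T) (Function('z')(T) = Add(T, 1) = Add(1, T))
Function('r')(L) = Pow(L, 3)
Function('H')(p) = Add(-1, Mul(Rational(-1, 4), Pow(p, 3))) (Function('H')(p) = Add(Mul(Pow(p, 3), Add(Rational(3, 4), Mul(Rational(1, 4), -4))), -1) = Add(Mul(Pow(p, 3), Add(Rational(3, 4), -1)), -1) = Add(Mul(Pow(p, 3), Rational(-1, 4)), -1) = Add(Mul(Rational(-1, 4), Pow(p, 3)), -1) = Add(-1, Mul(Rational(-1, 4), Pow(p, 3))))
Add(Mul(Add(-7, Mul(-1, 5)), Function('z')(5)), Function('H')(-53)) = Add(Mul(Add(-7, Mul(-1, 5)), Add(1, 5)), Add(-1, Mul(Rational(-1, 4), Pow(-53, 3)))) = Add(Mul(Add(-7, -5), 6), Add(-1, Mul(Rational(-1, 4), -148877))) = Add(Mul(-12, 6), Add(-1, Rational(148877, 4))) = Add(-72, Rational(148873, 4)) = Rational(148585, 4)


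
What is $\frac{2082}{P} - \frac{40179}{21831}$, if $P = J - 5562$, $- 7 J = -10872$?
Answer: $- \frac{80314894}{34034529} \approx -2.3598$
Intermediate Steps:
$J = \frac{10872}{7}$ ($J = \left(- \frac{1}{7}\right) \left(-10872\right) = \frac{10872}{7} \approx 1553.1$)
$P = - \frac{28062}{7}$ ($P = \frac{10872}{7} - 5562 = - \frac{28062}{7} \approx -4008.9$)
$\frac{2082}{P} - \frac{40179}{21831} = \frac{2082}{- \frac{28062}{7}} - \frac{40179}{21831} = 2082 \left(- \frac{7}{28062}\right) - \frac{13393}{7277} = - \frac{2429}{4677} - \frac{13393}{7277} = - \frac{80314894}{34034529}$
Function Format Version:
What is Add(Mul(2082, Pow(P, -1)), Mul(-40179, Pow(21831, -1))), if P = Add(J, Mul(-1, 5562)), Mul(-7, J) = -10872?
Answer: Rational(-80314894, 34034529) ≈ -2.3598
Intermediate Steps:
J = Rational(10872, 7) (J = Mul(Rational(-1, 7), -10872) = Rational(10872, 7) ≈ 1553.1)
P = Rational(-28062, 7) (P = Add(Rational(10872, 7), Mul(-1, 5562)) = Add(Rational(10872, 7), -5562) = Rational(-28062, 7) ≈ -4008.9)
Add(Mul(2082, Pow(P, -1)), Mul(-40179, Pow(21831, -1))) = Add(Mul(2082, Pow(Rational(-28062, 7), -1)), Mul(-40179, Pow(21831, -1))) = Add(Mul(2082, Rational(-7, 28062)), Mul(-40179, Rational(1, 21831))) = Add(Rational(-2429, 4677), Rational(-13393, 7277)) = Rational(-80314894, 34034529)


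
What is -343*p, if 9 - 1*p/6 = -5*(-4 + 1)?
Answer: 12348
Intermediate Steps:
p = -36 (p = 54 - (-30)*(-4 + 1) = 54 - (-30)*(-3) = 54 - 6*15 = 54 - 90 = -36)
-343*p = -343*(-36) = 12348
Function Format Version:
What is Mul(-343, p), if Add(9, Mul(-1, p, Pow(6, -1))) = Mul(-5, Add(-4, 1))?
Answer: 12348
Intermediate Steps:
p = -36 (p = Add(54, Mul(-6, Mul(-5, Add(-4, 1)))) = Add(54, Mul(-6, Mul(-5, -3))) = Add(54, Mul(-6, 15)) = Add(54, -90) = -36)
Mul(-343, p) = Mul(-343, -36) = 12348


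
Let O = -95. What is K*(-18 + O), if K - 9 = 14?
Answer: -2599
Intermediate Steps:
K = 23 (K = 9 + 14 = 23)
K*(-18 + O) = 23*(-18 - 95) = 23*(-113) = -2599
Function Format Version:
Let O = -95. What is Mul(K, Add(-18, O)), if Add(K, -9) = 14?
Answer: -2599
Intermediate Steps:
K = 23 (K = Add(9, 14) = 23)
Mul(K, Add(-18, O)) = Mul(23, Add(-18, -95)) = Mul(23, -113) = -2599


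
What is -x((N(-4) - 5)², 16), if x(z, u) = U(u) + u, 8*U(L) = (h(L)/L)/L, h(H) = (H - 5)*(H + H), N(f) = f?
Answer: -1035/64 ≈ -16.172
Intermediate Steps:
h(H) = 2*H*(-5 + H) (h(H) = (-5 + H)*(2*H) = 2*H*(-5 + H))
U(L) = (-10 + 2*L)/(8*L) (U(L) = (((2*L*(-5 + L))/L)/L)/8 = ((-10 + 2*L)/L)/8 = (-10 + 2*L)/(8*L))
x(z, u) = u + (-5 + u)/(4*u) (x(z, u) = (-5 + u)/(4*u) + u = u + (-5 + u)/(4*u))
-x((N(-4) - 5)², 16) = -(¼ + 16 - 5/4/16) = -(¼ + 16 - 5/4*1/16) = -(¼ + 16 - 5/64) = -1*1035/64 = -1035/64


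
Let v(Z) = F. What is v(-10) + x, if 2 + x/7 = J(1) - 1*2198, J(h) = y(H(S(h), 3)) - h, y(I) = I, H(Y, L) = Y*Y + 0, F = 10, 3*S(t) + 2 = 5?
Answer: -15390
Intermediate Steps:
S(t) = 1 (S(t) = -⅔ + (⅓)*5 = -⅔ + 5/3 = 1)
H(Y, L) = Y² (H(Y, L) = Y² + 0 = Y²)
J(h) = 1 - h (J(h) = 1² - h = 1 - h)
v(Z) = 10
x = -15400 (x = -14 + 7*((1 - 1*1) - 1*2198) = -14 + 7*((1 - 1) - 2198) = -14 + 7*(0 - 2198) = -14 + 7*(-2198) = -14 - 15386 = -15400)
v(-10) + x = 10 - 15400 = -15390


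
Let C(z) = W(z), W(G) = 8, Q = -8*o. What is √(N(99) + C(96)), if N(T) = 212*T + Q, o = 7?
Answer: 2*√5235 ≈ 144.71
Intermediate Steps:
Q = -56 (Q = -8*7 = -56)
C(z) = 8
N(T) = -56 + 212*T (N(T) = 212*T - 56 = -56 + 212*T)
√(N(99) + C(96)) = √((-56 + 212*99) + 8) = √((-56 + 20988) + 8) = √(20932 + 8) = √20940 = 2*√5235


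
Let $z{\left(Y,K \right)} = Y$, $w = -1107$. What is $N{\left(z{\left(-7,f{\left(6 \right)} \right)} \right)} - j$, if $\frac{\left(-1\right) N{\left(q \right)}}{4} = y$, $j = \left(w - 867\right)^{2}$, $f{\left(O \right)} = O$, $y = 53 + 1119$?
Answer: $-3901364$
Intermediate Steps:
$y = 1172$
$j = 3896676$ ($j = \left(-1107 - 867\right)^{2} = \left(-1974\right)^{2} = 3896676$)
$N{\left(q \right)} = -4688$ ($N{\left(q \right)} = \left(-4\right) 1172 = -4688$)
$N{\left(z{\left(-7,f{\left(6 \right)} \right)} \right)} - j = -4688 - 3896676 = -3901364$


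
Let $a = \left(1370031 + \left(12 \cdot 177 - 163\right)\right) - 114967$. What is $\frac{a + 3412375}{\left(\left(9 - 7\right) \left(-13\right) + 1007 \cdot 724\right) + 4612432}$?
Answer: $\frac{2334700}{2670737} \approx 0.87418$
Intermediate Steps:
$a = 1257025$ ($a = \left(1370031 + \left(2124 - 163\right)\right) - 114967 = \left(1370031 + 1961\right) - 114967 = 1371992 - 114967 = 1257025$)
$\frac{a + 3412375}{\left(\left(9 - 7\right) \left(-13\right) + 1007 \cdot 724\right) + 4612432} = \frac{1257025 + 3412375}{\left(\left(9 - 7\right) \left(-13\right) + 1007 \cdot 724\right) + 4612432} = \frac{4669400}{\left(2 \left(-13\right) + 729068\right) + 4612432} = \frac{4669400}{\left(-26 + 729068\right) + 4612432} = \frac{4669400}{729042 + 4612432} = \frac{4669400}{5341474} = 4669400 \cdot \frac{1}{5341474} = \frac{2334700}{2670737}$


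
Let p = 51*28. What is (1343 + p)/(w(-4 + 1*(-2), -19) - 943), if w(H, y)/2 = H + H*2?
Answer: -2771/979 ≈ -2.8304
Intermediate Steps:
p = 1428
w(H, y) = 6*H (w(H, y) = 2*(H + H*2) = 2*(H + 2*H) = 2*(3*H) = 6*H)
(1343 + p)/(w(-4 + 1*(-2), -19) - 943) = (1343 + 1428)/(6*(-4 + 1*(-2)) - 943) = 2771/(6*(-4 - 2) - 943) = 2771/(6*(-6) - 943) = 2771/(-36 - 943) = 2771/(-979) = 2771*(-1/979) = -2771/979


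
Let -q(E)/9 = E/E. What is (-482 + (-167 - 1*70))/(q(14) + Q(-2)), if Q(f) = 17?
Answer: -719/8 ≈ -89.875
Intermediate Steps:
q(E) = -9 (q(E) = -9*E/E = -9*1 = -9)
(-482 + (-167 - 1*70))/(q(14) + Q(-2)) = (-482 + (-167 - 1*70))/(-9 + 17) = (-482 + (-167 - 70))/8 = (-482 - 237)*(⅛) = -719*⅛ = -719/8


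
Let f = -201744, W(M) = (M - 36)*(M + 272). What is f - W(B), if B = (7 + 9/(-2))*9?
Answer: -791073/4 ≈ -1.9777e+5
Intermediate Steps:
B = 45/2 (B = (7 + 9*(-1/2))*9 = (7 - 9/2)*9 = (5/2)*9 = 45/2 ≈ 22.500)
W(M) = (-36 + M)*(272 + M)
f - W(B) = -201744 - (-9792 + (45/2)**2 + 236*(45/2)) = -201744 - (-9792 + 2025/4 + 5310) = -201744 - 1*(-15903/4) = -201744 + 15903/4 = -791073/4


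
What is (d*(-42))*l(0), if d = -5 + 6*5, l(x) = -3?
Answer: 3150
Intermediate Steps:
d = 25 (d = -5 + 30 = 25)
(d*(-42))*l(0) = (25*(-42))*(-3) = -1050*(-3) = 3150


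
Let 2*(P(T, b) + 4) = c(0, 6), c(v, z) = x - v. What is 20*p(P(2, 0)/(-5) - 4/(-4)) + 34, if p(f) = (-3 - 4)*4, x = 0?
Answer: -526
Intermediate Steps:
c(v, z) = -v (c(v, z) = 0 - v = -v)
P(T, b) = -4 (P(T, b) = -4 + (-1*0)/2 = -4 + (1/2)*0 = -4 + 0 = -4)
p(f) = -28 (p(f) = -7*4 = -28)
20*p(P(2, 0)/(-5) - 4/(-4)) + 34 = 20*(-28) + 34 = -560 + 34 = -526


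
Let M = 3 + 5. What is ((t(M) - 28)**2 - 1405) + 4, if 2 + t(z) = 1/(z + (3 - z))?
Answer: -4688/9 ≈ -520.89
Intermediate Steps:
M = 8
t(z) = -5/3 (t(z) = -2 + 1/(z + (3 - z)) = -2 + 1/3 = -5/3)
((t(M) - 28)**2 - 1405) + 4 = ((-5/3 - 28)**2 - 1405) + 4 = ((-89/3)**2 - 1405) + 4 = (7921/9 - 1405) + 4 = -4724/9 + 4 = -4688/9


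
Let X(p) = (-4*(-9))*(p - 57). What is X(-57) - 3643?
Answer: -7747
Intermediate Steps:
X(p) = -2052 + 36*p (X(p) = 36*(-57 + p) = -2052 + 36*p)
X(-57) - 3643 = (-2052 + 36*(-57)) - 3643 = (-2052 - 2052) - 3643 = -4104 - 3643 = -7747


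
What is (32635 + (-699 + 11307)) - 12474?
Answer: 30769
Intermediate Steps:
(32635 + (-699 + 11307)) - 12474 = (32635 + 10608) - 12474 = 43243 - 12474 = 30769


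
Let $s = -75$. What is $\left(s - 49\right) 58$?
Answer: $-7192$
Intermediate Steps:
$\left(s - 49\right) 58 = \left(-75 - 49\right) 58 = \left(-124\right) 58 = -7192$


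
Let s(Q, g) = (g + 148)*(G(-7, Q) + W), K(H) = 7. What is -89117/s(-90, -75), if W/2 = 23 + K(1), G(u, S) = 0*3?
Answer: -89117/4380 ≈ -20.346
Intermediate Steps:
G(u, S) = 0
W = 60 (W = 2*(23 + 7) = 2*30 = 60)
s(Q, g) = 8880 + 60*g (s(Q, g) = (g + 148)*(0 + 60) = (148 + g)*60 = 8880 + 60*g)
-89117/s(-90, -75) = -89117/(8880 + 60*(-75)) = -89117/(8880 - 4500) = -89117/4380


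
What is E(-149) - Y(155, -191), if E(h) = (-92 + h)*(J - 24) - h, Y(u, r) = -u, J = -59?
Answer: 20307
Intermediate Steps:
E(h) = 7636 - 84*h (E(h) = (-92 + h)*(-59 - 24) - h = (-92 + h)*(-83) - h = (7636 - 83*h) - h = 7636 - 84*h)
E(-149) - Y(155, -191) = (7636 - 84*(-149)) - (-1)*155 = (7636 + 12516) - 1*(-155) = 20152 + 155 = 20307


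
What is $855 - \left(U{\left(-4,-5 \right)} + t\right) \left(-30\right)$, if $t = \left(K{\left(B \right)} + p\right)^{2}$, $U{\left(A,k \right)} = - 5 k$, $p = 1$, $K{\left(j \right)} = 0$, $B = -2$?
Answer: $1635$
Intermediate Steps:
$t = 1$ ($t = \left(0 + 1\right)^{2} = 1^{2} = 1$)
$855 - \left(U{\left(-4,-5 \right)} + t\right) \left(-30\right) = 855 - \left(\left(-5\right) \left(-5\right) + 1\right) \left(-30\right) = 855 - \left(25 + 1\right) \left(-30\right) = 855 - 26 \left(-30\right) = 855 - -780 = 855 + 780 = 1635$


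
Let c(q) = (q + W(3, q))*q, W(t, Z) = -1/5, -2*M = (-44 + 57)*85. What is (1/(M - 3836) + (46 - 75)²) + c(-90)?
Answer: 78633141/8777 ≈ 8959.0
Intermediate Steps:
M = -1105/2 (M = -(-44 + 57)*85/2 = -13*85/2 = -½*1105 = -1105/2 ≈ -552.50)
W(t, Z) = -⅕ (W(t, Z) = -1*⅕ = -⅕)
c(q) = q*(-⅕ + q) (c(q) = (q - ⅕)*q = (-⅕ + q)*q = q*(-⅕ + q))
(1/(M - 3836) + (46 - 75)²) + c(-90) = (1/(-1105/2 - 3836) + (46 - 75)²) - 90*(-⅕ - 90) = (1/(-8777/2) + (-29)²) - 90*(-451/5) = (-2/8777 + 841) + 8118 = 7381455/8777 + 8118 = 78633141/8777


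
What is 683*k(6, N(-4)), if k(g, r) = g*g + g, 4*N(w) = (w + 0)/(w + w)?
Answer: 28686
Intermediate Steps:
N(w) = ⅛ (N(w) = ((w + 0)/(w + w))/4 = (w/((2*w)))/4 = (w*(1/(2*w)))/4 = (¼)*(½) = ⅛)
k(g, r) = g + g² (k(g, r) = g² + g = g + g²)
683*k(6, N(-4)) = 683*(6*(1 + 6)) = 683*(6*7) = 683*42 = 28686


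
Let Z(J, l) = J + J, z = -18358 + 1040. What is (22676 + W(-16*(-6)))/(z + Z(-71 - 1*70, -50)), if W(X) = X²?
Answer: -7973/4400 ≈ -1.8120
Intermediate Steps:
z = -17318
Z(J, l) = 2*J
(22676 + W(-16*(-6)))/(z + Z(-71 - 1*70, -50)) = (22676 + (-16*(-6))²)/(-17318 + 2*(-71 - 1*70)) = (22676 + 96²)/(-17318 + 2*(-71 - 70)) = (22676 + 9216)/(-17318 + 2*(-141)) = 31892/(-17318 - 282) = 31892/(-17600) = 31892*(-1/17600) = -7973/4400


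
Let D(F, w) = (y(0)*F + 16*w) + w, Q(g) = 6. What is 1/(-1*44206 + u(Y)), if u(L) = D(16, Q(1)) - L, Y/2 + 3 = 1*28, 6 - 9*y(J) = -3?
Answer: -1/44138 ≈ -2.2656e-5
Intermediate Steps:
y(J) = 1 (y(J) = 2/3 - 1/9*(-3) = 2/3 + 1/3 = 1)
D(F, w) = F + 17*w (D(F, w) = (1*F + 16*w) + w = (F + 16*w) + w = F + 17*w)
Y = 50 (Y = -6 + 2*(1*28) = -6 + 2*28 = -6 + 56 = 50)
u(L) = 118 - L (u(L) = (16 + 17*6) - L = (16 + 102) - L = 118 - L)
1/(-1*44206 + u(Y)) = 1/(-1*44206 + (118 - 1*50)) = 1/(-44206 + (118 - 50)) = 1/(-44206 + 68) = 1/(-44138) = -1/44138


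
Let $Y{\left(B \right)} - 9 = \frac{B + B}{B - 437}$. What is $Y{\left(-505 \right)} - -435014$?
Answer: $\frac{204896338}{471} \approx 4.3502 \cdot 10^{5}$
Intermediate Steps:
$Y{\left(B \right)} = 9 + \frac{2 B}{-437 + B}$ ($Y{\left(B \right)} = 9 + \frac{B + B}{B - 437} = 9 + \frac{2 B}{-437 + B}$)
$Y{\left(-505 \right)} - -435014 = \frac{-3933 + 11 \left(-505\right)}{-437 - 505} - -435014 = \frac{-3933 - 5555}{-942} + 435014 = \left(- \frac{1}{942}\right) \left(-9488\right) + 435014 = \frac{4744}{471} + 435014 = \frac{204896338}{471}$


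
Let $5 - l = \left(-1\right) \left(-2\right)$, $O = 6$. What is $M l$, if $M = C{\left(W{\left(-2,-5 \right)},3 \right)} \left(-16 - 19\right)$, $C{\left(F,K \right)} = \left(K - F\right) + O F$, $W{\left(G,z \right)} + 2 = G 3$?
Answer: $3885$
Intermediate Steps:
$W{\left(G,z \right)} = -2 + 3 G$ ($W{\left(G,z \right)} = -2 + G 3 = -2 + 3 G$)
$C{\left(F,K \right)} = K + 5 F$ ($C{\left(F,K \right)} = \left(K - F\right) + 6 F = K + 5 F$)
$l = 3$ ($l = 5 - \left(-1\right) \left(-2\right) = 5 - 2 = 3$)
$M = 1295$ ($M = \left(3 + 5 \left(-2 + 3 \left(-2\right)\right)\right) \left(-16 - 19\right) = \left(3 + 5 \left(-2 - 6\right)\right) \left(-35\right) = \left(3 + 5 \left(-8\right)\right) \left(-35\right) = \left(3 - 40\right) \left(-35\right) = \left(-37\right) \left(-35\right) = 1295$)
$M l = 1295 \cdot 3 = 3885$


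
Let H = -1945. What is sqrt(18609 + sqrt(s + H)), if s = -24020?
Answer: sqrt(18609 + 3*I*sqrt(2885)) ≈ 136.42 + 0.5906*I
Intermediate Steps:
sqrt(18609 + sqrt(s + H)) = sqrt(18609 + sqrt(-24020 - 1945)) = sqrt(18609 + sqrt(-25965)) = sqrt(18609 + 3*I*sqrt(2885))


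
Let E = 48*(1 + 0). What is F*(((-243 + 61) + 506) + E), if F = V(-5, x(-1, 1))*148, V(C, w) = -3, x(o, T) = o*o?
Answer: -165168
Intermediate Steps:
x(o, T) = o²
F = -444 (F = -3*148 = -444)
E = 48 (E = 48*1 = 48)
F*(((-243 + 61) + 506) + E) = -444*(((-243 + 61) + 506) + 48) = -444*((-182 + 506) + 48) = -444*(324 + 48) = -444*372 = -165168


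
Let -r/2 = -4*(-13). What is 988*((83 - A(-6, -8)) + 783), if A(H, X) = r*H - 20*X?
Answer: 81016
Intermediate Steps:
r = -104 (r = -(-8)*(-13) = -2*52 = -104)
A(H, X) = -104*H - 20*X
988*((83 - A(-6, -8)) + 783) = 988*((83 - (-104*(-6) - 20*(-8))) + 783) = 988*((83 - (624 + 160)) + 783) = 988*((83 - 1*784) + 783) = 988*((83 - 784) + 783) = 988*(-701 + 783) = 988*82 = 81016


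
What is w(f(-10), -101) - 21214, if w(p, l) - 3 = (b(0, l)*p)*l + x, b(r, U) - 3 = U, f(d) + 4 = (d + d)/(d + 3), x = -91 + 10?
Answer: -32604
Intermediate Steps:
x = -81
f(d) = -4 + 2*d/(3 + d) (f(d) = -4 + (d + d)/(d + 3) = -4 + (2*d)/(3 + d) = -4 + 2*d/(3 + d))
b(r, U) = 3 + U
w(p, l) = -78 + l*p*(3 + l) (w(p, l) = 3 + (((3 + l)*p)*l - 81) = 3 + ((p*(3 + l))*l - 81) = 3 + (l*p*(3 + l) - 81) = 3 + (-81 + l*p*(3 + l)) = -78 + l*p*(3 + l))
w(f(-10), -101) - 21214 = (-78 - 101*2*(-6 - 1*(-10))/(3 - 10)*(3 - 101)) - 21214 = (-78 - 101*2*(-6 + 10)/(-7)*(-98)) - 21214 = (-78 - 101*2*(-⅐)*4*(-98)) - 21214 = (-78 - 101*(-8/7)*(-98)) - 21214 = (-78 - 11312) - 21214 = -11390 - 21214 = -32604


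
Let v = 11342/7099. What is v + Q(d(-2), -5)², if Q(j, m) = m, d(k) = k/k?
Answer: 188817/7099 ≈ 26.598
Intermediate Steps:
d(k) = 1
v = 11342/7099 (v = 11342*(1/7099) = 11342/7099 ≈ 1.5977)
v + Q(d(-2), -5)² = 11342/7099 + (-5)² = 11342/7099 + 25 = 188817/7099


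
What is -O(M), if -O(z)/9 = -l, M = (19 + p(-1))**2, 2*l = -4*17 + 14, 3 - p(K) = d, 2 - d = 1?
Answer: 243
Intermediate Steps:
d = 1 (d = 2 - 1*1 = 2 - 1 = 1)
p(K) = 2 (p(K) = 3 - 1*1 = 3 - 1 = 2)
l = -27 (l = (-4*17 + 14)/2 = (-68 + 14)/2 = (1/2)*(-54) = -27)
M = 441 (M = (19 + 2)**2 = 21**2 = 441)
O(z) = -243 (O(z) = -(-9)*(-27) = -9*27 = -243)
-O(M) = -1*(-243) = 243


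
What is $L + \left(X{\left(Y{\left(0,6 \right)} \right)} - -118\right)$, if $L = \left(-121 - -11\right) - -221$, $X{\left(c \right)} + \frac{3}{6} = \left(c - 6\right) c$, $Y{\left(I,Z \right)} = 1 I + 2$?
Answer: $\frac{441}{2} \approx 220.5$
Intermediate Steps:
$Y{\left(I,Z \right)} = 2 + I$ ($Y{\left(I,Z \right)} = I + 2 = 2 + I$)
$X{\left(c \right)} = - \frac{1}{2} + c \left(-6 + c\right)$ ($X{\left(c \right)} = - \frac{1}{2} + \left(c - 6\right) c = - \frac{1}{2} + \left(-6 + c\right) c = - \frac{1}{2} + c \left(-6 + c\right)$)
$L = 111$ ($L = \left(-121 + 11\right) + 221 = -110 + 221 = 111$)
$L + \left(X{\left(Y{\left(0,6 \right)} \right)} - -118\right) = 111 - \left(- \frac{235}{2} - \left(2 + 0\right)^{2} + 6 \left(2 + 0\right)\right) = 111 + \left(\left(- \frac{1}{2} + 2^{2} - 12\right) + 118\right) = 111 + \left(\left(- \frac{1}{2} + 4 - 12\right) + 118\right) = 111 + \left(- \frac{17}{2} + 118\right) = 111 + \frac{219}{2} = \frac{441}{2}$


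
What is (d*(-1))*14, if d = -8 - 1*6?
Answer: 196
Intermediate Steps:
d = -14 (d = -8 - 6 = -14)
(d*(-1))*14 = -14*(-1)*14 = 14*14 = 196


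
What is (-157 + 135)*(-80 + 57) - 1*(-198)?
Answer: 704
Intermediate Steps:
(-157 + 135)*(-80 + 57) - 1*(-198) = -22*(-23) + 198 = 506 + 198 = 704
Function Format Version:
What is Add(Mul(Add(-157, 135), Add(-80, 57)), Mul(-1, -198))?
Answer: 704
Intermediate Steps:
Add(Mul(Add(-157, 135), Add(-80, 57)), Mul(-1, -198)) = Add(Mul(-22, -23), 198) = Add(506, 198) = 704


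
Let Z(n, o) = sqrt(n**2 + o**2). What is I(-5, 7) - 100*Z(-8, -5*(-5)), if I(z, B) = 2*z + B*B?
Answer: 39 - 100*sqrt(689) ≈ -2585.9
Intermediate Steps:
I(z, B) = B**2 + 2*z (I(z, B) = 2*z + B**2 = B**2 + 2*z)
I(-5, 7) - 100*Z(-8, -5*(-5)) = (7**2 + 2*(-5)) - 100*sqrt((-8)**2 + (-5*(-5))**2) = (49 - 10) - 100*sqrt(64 + 25**2) = 39 - 100*sqrt(64 + 625) = 39 - 100*sqrt(689)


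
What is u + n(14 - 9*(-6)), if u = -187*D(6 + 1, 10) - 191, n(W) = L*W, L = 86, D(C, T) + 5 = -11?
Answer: 8649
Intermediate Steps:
D(C, T) = -16 (D(C, T) = -5 - 11 = -16)
n(W) = 86*W
u = 2801 (u = -187*(-16) - 191 = 2992 - 191 = 2801)
u + n(14 - 9*(-6)) = 2801 + 86*(14 - 9*(-6)) = 2801 + 86*(14 + 54) = 2801 + 86*68 = 2801 + 5848 = 8649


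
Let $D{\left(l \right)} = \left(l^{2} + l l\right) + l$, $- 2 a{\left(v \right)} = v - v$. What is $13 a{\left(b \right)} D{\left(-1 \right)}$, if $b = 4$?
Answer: $0$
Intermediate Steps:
$a{\left(v \right)} = 0$ ($a{\left(v \right)} = - \frac{v - v}{2} = \left(- \frac{1}{2}\right) 0 = 0$)
$D{\left(l \right)} = l + 2 l^{2}$ ($D{\left(l \right)} = \left(l^{2} + l^{2}\right) + l = 2 l^{2} + l = l + 2 l^{2}$)
$13 a{\left(b \right)} D{\left(-1 \right)} = 13 \cdot 0 \left(- (1 + 2 \left(-1\right))\right) = 0 \left(- (1 - 2)\right) = 0 \left(\left(-1\right) \left(-1\right)\right) = 0 \cdot 1 = 0$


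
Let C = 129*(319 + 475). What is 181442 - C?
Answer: 79016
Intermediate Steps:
C = 102426 (C = 129*794 = 102426)
181442 - C = 181442 - 1*102426 = 181442 - 102426 = 79016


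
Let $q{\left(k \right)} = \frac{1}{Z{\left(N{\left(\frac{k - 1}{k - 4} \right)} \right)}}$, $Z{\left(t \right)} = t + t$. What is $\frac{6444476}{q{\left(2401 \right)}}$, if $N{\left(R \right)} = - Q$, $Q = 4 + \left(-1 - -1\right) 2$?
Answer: $-51555808$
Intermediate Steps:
$Q = 4$ ($Q = 4 + \left(-1 + 1\right) 2 = 4 + 0 \cdot 2 = 4 + 0 = 4$)
$N{\left(R \right)} = -4$ ($N{\left(R \right)} = \left(-1\right) 4 = -4$)
$Z{\left(t \right)} = 2 t$
$q{\left(k \right)} = - \frac{1}{8}$ ($q{\left(k \right)} = \frac{1}{2 \left(-4\right)} = \frac{1}{-8} = - \frac{1}{8}$)
$\frac{6444476}{q{\left(2401 \right)}} = \frac{6444476}{- \frac{1}{8}} = 6444476 \left(-8\right) = -51555808$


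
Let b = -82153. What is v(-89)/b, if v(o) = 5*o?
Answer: 445/82153 ≈ 0.0054167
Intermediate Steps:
v(-89)/b = (5*(-89))/(-82153) = -445*(-1/82153) = 445/82153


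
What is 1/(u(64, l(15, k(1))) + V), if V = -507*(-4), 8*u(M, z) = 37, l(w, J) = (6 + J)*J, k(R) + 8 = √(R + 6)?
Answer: 8/16261 ≈ 0.00049197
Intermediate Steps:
k(R) = -8 + √(6 + R) (k(R) = -8 + √(R + 6) = -8 + √(6 + R))
l(w, J) = J*(6 + J)
u(M, z) = 37/8 (u(M, z) = (⅛)*37 = 37/8)
V = 2028 (V = -169*(-12) = 2028)
1/(u(64, l(15, k(1))) + V) = 1/(37/8 + 2028) = 1/(16261/8) = 8/16261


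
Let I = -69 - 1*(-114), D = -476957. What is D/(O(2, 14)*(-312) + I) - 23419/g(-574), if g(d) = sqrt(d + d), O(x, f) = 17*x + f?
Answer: 476957/14931 + 23419*I*sqrt(287)/574 ≈ 31.944 + 691.19*I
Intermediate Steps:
O(x, f) = f + 17*x
g(d) = sqrt(2)*sqrt(d) (g(d) = sqrt(2*d) = sqrt(2)*sqrt(d))
I = 45 (I = -69 + 114 = 45)
D/(O(2, 14)*(-312) + I) - 23419/g(-574) = -476957/((14 + 17*2)*(-312) + 45) - 23419*(-I*sqrt(287)/574) = -476957/((14 + 34)*(-312) + 45) - 23419*(-I*sqrt(287)/574) = -476957/(48*(-312) + 45) - 23419*(-I*sqrt(287)/574) = -476957/(-14976 + 45) - (-23419)*I*sqrt(287)/574 = -476957/(-14931) + 23419*I*sqrt(287)/574 = -476957*(-1/14931) + 23419*I*sqrt(287)/574 = 476957/14931 + 23419*I*sqrt(287)/574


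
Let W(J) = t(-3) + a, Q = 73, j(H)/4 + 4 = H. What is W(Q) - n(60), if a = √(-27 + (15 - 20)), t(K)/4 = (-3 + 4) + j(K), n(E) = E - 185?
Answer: 17 + 4*I*√2 ≈ 17.0 + 5.6569*I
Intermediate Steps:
j(H) = -16 + 4*H
n(E) = -185 + E
t(K) = -60 + 16*K (t(K) = 4*((-3 + 4) + (-16 + 4*K)) = 4*(1 + (-16 + 4*K)) = 4*(-15 + 4*K) = -60 + 16*K)
a = 4*I*√2 (a = √(-27 - 5) = √(-32) = 4*I*√2 ≈ 5.6569*I)
W(J) = -108 + 4*I*√2 (W(J) = (-60 + 16*(-3)) + 4*I*√2 = (-60 - 48) + 4*I*√2 = -108 + 4*I*√2)
W(Q) - n(60) = (-108 + 4*I*√2) - (-185 + 60) = (-108 + 4*I*√2) - 1*(-125) = (-108 + 4*I*√2) + 125 = 17 + 4*I*√2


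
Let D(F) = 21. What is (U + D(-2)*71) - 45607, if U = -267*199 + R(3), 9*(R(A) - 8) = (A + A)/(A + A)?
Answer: -875168/9 ≈ -97241.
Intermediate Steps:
R(A) = 73/9 (R(A) = 8 + ((A + A)/(A + A))/9 = 8 + ((2*A)/((2*A)))/9 = 8 + ((2*A)*(1/(2*A)))/9 = 8 + (⅑)*1 = 8 + ⅑ = 73/9)
U = -478124/9 (U = -267*199 + 73/9 = -53133 + 73/9 = -478124/9 ≈ -53125.)
(U + D(-2)*71) - 45607 = (-478124/9 + 21*71) - 45607 = (-478124/9 + 1491) - 45607 = -464705/9 - 45607 = -875168/9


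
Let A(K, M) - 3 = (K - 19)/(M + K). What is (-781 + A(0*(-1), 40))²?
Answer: 969637321/1600 ≈ 6.0602e+5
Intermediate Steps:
A(K, M) = 3 + (-19 + K)/(K + M) (A(K, M) = 3 + (K - 19)/(M + K) = 3 + (-19 + K)/(K + M))
(-781 + A(0*(-1), 40))² = (-781 + (-19 + 3*40 + 4*(0*(-1)))/(0*(-1) + 40))² = (-781 + (-19 + 120 + 4*0)/(0 + 40))² = (-781 + (-19 + 120 + 0)/40)² = (-781 + (1/40)*101)² = (-781 + 101/40)² = (-31139/40)² = 969637321/1600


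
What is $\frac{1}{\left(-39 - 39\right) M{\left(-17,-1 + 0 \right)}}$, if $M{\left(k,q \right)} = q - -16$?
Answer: $- \frac{1}{1170} \approx -0.0008547$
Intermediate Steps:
$M{\left(k,q \right)} = 16 + q$ ($M{\left(k,q \right)} = q + 16 = 16 + q$)
$\frac{1}{\left(-39 - 39\right) M{\left(-17,-1 + 0 \right)}} = \frac{1}{\left(-39 - 39\right) \left(16 + \left(-1 + 0\right)\right)} = \frac{1}{\left(-39 - 39\right) \left(16 - 1\right)} = \frac{1}{\left(-78\right) 15} = \frac{1}{-1170} = - \frac{1}{1170}$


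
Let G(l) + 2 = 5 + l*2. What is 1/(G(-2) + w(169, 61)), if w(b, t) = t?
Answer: 1/60 ≈ 0.016667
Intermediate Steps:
G(l) = 3 + 2*l (G(l) = -2 + (5 + l*2) = -2 + (5 + 2*l) = 3 + 2*l)
1/(G(-2) + w(169, 61)) = 1/((3 + 2*(-2)) + 61) = 1/((3 - 4) + 61) = 1/(-1 + 61) = 1/60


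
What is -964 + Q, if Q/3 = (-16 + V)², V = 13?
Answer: -937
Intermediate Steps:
Q = 27 (Q = 3*(-16 + 13)² = 3*(-3)² = 3*9 = 27)
-964 + Q = -964 + 27 = -937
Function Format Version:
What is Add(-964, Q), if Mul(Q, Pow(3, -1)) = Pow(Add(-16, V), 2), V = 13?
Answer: -937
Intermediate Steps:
Q = 27 (Q = Mul(3, Pow(Add(-16, 13), 2)) = Mul(3, Pow(-3, 2)) = Mul(3, 9) = 27)
Add(-964, Q) = Add(-964, 27) = -937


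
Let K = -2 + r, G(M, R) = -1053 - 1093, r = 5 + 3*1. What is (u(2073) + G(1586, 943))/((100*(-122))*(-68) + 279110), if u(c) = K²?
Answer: -211/110871 ≈ -0.0019031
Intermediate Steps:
r = 8 (r = 5 + 3 = 8)
G(M, R) = -2146
K = 6 (K = -2 + 8 = 6)
u(c) = 36 (u(c) = 6² = 36)
(u(2073) + G(1586, 943))/((100*(-122))*(-68) + 279110) = (36 - 2146)/((100*(-122))*(-68) + 279110) = -2110/(-12200*(-68) + 279110) = -2110/(829600 + 279110) = -2110/1108710 = -2110*1/1108710 = -211/110871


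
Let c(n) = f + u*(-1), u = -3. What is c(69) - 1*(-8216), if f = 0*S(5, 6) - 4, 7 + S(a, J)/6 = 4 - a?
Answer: 8215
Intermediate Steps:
S(a, J) = -18 - 6*a (S(a, J) = -42 + 6*(4 - a) = -42 + (24 - 6*a) = -18 - 6*a)
f = -4 (f = 0*(-18 - 6*5) - 4 = 0*(-18 - 30) - 4 = 0*(-48) - 4 = 0 - 4 = -4)
c(n) = -1 (c(n) = -4 - 3*(-1) = -4 + 3 = -1)
c(69) - 1*(-8216) = -1 - 1*(-8216) = -1 + 8216 = 8215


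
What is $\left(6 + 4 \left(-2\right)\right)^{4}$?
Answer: $16$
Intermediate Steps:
$\left(6 + 4 \left(-2\right)\right)^{4} = \left(6 - 8\right)^{4} = \left(-2\right)^{4} = 16$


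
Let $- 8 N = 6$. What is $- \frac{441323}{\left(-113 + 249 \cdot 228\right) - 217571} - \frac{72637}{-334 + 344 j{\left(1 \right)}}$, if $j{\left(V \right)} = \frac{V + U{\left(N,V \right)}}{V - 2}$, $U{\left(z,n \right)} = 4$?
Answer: $\frac{6297321193}{165256624} \approx 38.106$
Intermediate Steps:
$N = - \frac{3}{4}$ ($N = \left(- \frac{1}{8}\right) 6 = - \frac{3}{4} \approx -0.75$)
$j{\left(V \right)} = \frac{4 + V}{-2 + V}$ ($j{\left(V \right)} = \frac{V + 4}{V - 2} = \frac{4 + V}{-2 + V}$)
$- \frac{441323}{\left(-113 + 249 \cdot 228\right) - 217571} - \frac{72637}{-334 + 344 j{\left(1 \right)}} = - \frac{441323}{\left(-113 + 249 \cdot 228\right) - 217571} - \frac{72637}{-334 + 344 \frac{4 + 1}{-2 + 1}} = - \frac{441323}{\left(-113 + 56772\right) - 217571} - \frac{72637}{-334 + 344 \frac{1}{-1} \cdot 5} = - \frac{441323}{56659 - 217571} - \frac{72637}{-334 + 344 \left(\left(-1\right) 5\right)} = - \frac{441323}{-160912} - \frac{72637}{-334 + 344 \left(-5\right)} = \left(-441323\right) \left(- \frac{1}{160912}\right) - \frac{72637}{-334 - 1720} = \frac{441323}{160912} - \frac{72637}{-2054} = \frac{441323}{160912} - - \frac{72637}{2054} = \frac{441323}{160912} + \frac{72637}{2054} = \frac{6297321193}{165256624}$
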